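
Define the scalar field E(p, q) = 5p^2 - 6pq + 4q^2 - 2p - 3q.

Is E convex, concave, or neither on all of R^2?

E is quadratic, so its Hessian is the constant matrix H = [[10, -6], [-6, 8]].
det(H) = 44, tr(H) = 18.
det(H) > 0 and tr(H) > 0, so H is positive definite everywhere: convex.

convex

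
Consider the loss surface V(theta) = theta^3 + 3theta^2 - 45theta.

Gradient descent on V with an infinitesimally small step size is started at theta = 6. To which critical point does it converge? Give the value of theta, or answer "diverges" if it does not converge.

3

V'(theta) = 3(theta - 3)(theta + 5), so V'(6) = 99.
Gradient descent moves in the -V' direction, i.e. theta is decreasing.
The nearest critical point in that direction is theta = 3, where V'' = 24 > 0 (a local minimum). The iterate converges there.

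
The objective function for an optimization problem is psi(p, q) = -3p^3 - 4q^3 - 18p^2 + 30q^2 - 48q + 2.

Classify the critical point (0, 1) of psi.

The mixed partial ∂²psi/∂p∂q is 0, so the Hessian at any point is diag(psi_pp, psi_qq) = diag(-18(p + 2), 12(-2q + 5)).
At (0, 1): H = diag(-36, 36).
The eigenvalues have opposite signs, so H is indefinite: a saddle point.

saddle point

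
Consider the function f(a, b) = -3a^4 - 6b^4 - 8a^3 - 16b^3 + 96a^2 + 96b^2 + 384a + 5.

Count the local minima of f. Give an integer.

f separates as a function of a plus a function of b, so ∇f=0 decouples.
∂f/∂a = -12(a - 4)(a + 2)(a + 4) = 0 at a ∈ {-4, -2, 4}; ∂f/∂b = -24b(b - 2)(b + 4) = 0 at b ∈ {-4, 0, 2}.
The Hessian is diagonal: diag(f_aa, f_bb). Second derivatives: f_aa(-4)=-192, f_aa(-2)=144, f_aa(4)=-576; f_bb(-4)=-576, f_bb(0)=192, f_bb(2)=-288.
Local minima occur where both diagonal entries positive: (-2, 0). Count: 1.

1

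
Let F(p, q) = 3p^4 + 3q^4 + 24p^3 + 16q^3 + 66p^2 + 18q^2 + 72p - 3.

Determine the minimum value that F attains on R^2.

-57

F(p,q) separates as A(p) + B(q) − 3, so its minimum is min A + min B − 3.
A'(p) = 12(p + 1)(p + 2)(p + 3) vanishes at p ∈ {-3, -2, -1}; B'(q) = 12q(q + 1)(q + 3) vanishes at q ∈ {-3, -1, 0}.
Local minima of A (where A''>0): A(-3)=-27, A(-1)=-27. Local minima of B: B(-3)=-27, B(0)=0.
So the global minimum of F is A(-3) + B(-3) − 3 = -27 − 27 − 3 = -57, attained at (-3, -3).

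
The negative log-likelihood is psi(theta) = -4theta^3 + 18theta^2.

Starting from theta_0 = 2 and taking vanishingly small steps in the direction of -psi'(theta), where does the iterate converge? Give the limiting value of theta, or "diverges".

psi'(theta) = -12theta(theta - 3), so psi'(2) = 24.
Gradient descent moves in the -psi' direction, i.e. theta is decreasing.
The nearest critical point in that direction is theta = 0, where psi'' = 36 > 0 (a local minimum). The iterate converges there.

0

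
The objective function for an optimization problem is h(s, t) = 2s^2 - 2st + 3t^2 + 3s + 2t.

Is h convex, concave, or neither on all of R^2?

convex

h is quadratic, so its Hessian is the constant matrix H = [[4, -2], [-2, 6]].
det(H) = 20, tr(H) = 10.
det(H) > 0 and tr(H) > 0, so H is positive definite everywhere: convex.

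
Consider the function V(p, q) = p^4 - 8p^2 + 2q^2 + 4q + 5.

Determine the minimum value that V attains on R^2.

V(p,q) separates as A(p) + B(q) + 5, so its minimum is min A + min B + 5.
A'(p) = 4p(p - 2)(p + 2) vanishes at p ∈ {-2, 0, 2}; B'(q) = 4q + 4 vanishes at q ∈ {-1}.
Local minima of A (where A''>0): A(-2)=-16, A(2)=-16. Local minima of B: B(-1)=-2.
So the global minimum of V is A(-2) + B(-1) + 5 = -16 − 2 + 5 = -13, attained at (-2, -1).

-13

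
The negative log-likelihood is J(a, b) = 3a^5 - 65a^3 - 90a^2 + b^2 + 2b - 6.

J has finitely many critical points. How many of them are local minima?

J separates as a function of a plus a function of b, so ∇J=0 decouples.
∂J/∂a = 15a(a - 4)(a + 1)(a + 3) = 0 at a ∈ {-3, -1, 0, 4}; ∂J/∂b = 2(b + 1) = 0 at b ∈ {-1}.
The Hessian is diagonal: diag(J_aa, J_bb). Second derivatives: J_aa(-3)=-630, J_aa(-1)=150, J_aa(0)=-180, J_aa(4)=2100; J_bb(-1)=2.
Local minima occur where both diagonal entries positive: (-1, -1), (4, -1). Count: 2.

2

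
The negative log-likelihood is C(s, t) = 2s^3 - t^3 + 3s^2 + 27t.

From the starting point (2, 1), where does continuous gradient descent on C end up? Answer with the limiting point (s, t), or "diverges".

C is separable, so gradient descent decouples: s follows -∂C/∂s, t follows -∂C/∂t.
∂C/∂s = 6s(s + 1); at s=2 this is 36, so s decreases.
∂C/∂t = -3(t - 3)(t + 3); at t=1 this is 24, so t decreases.
s converges to its nearest critical value 0 (a local min of the s-part); t converges to -3. The iterate converges to (0, -3).

(0, -3)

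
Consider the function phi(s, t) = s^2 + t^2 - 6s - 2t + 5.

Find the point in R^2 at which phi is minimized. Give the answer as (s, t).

phi(s,t) separates as P(s) + Q(t) + 5, so its minimum is min P + min Q + 5.
P'(s) = 2s - 6 vanishes at s ∈ {3}; Q'(t) = 2(t - 1) vanishes at t ∈ {1}.
Local minima of P (where P''>0): P(3)=-9. Local minima of Q: Q(1)=-1.
So the global minimum of phi is P(3) + Q(1) + 5 = -9 − 1 + 5 = -5, attained at (3, 1).

(3, 1)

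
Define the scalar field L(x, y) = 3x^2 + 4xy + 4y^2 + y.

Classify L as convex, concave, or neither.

L is quadratic, so its Hessian is the constant matrix H = [[6, 4], [4, 8]].
det(H) = 32, tr(H) = 14.
det(H) > 0 and tr(H) > 0, so H is positive definite everywhere: convex.

convex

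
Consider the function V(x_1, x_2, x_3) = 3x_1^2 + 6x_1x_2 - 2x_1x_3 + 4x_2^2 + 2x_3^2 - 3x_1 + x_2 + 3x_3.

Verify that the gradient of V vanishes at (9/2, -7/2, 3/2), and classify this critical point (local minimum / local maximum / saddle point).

∇V = (6x_1 + 6x_2 - 2x_3 - 3, 6x_1 + 8x_2 + 1, -2x_1 + 4x_3 + 3); substituting (9/2, -7/2, 3/2) gives ∇V = (0, 0, 0), so (9/2, -7/2, 3/2) is indeed a critical point.
The Hessian is constant: H = [[6, 6, -2], [6, 8, 0], [-2, 0, 4]].
Leading principal minors: Δ₁ = 6, Δ₂ = 12, Δ₃ = 16.
All leading minors are positive, so H is positive definite: a local minimum.

local minimum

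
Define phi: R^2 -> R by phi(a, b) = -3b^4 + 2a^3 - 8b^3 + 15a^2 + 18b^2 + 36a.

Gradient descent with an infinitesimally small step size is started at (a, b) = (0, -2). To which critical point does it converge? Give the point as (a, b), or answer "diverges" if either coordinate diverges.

phi is separable, so gradient descent decouples: a follows -∂phi/∂a, b follows -∂phi/∂b.
∂phi/∂a = 6(a + 2)(a + 3); at a=0 this is 36, so a decreases.
∂phi/∂b = -12b(b - 1)(b + 3); at b=-2 this is -72, so b increases.
a converges to its nearest critical value -2 (a local min of the a-part); b converges to 0. The iterate converges to (-2, 0).

(-2, 0)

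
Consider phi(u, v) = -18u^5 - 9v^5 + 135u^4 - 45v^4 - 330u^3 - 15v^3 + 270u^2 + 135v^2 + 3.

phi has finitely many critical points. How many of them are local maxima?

4

phi separates as a function of u plus a function of v, so ∇phi=0 decouples.
∂phi/∂u = -90u(u - 3)(u - 2)(u - 1) = 0 at u ∈ {0, 1, 2, 3}; ∂phi/∂v = -45v(v - 1)(v + 2)(v + 3) = 0 at v ∈ {-3, -2, 0, 1}.
The Hessian is diagonal: diag(phi_uu, phi_vv). Second derivatives: phi_uu(0)=540, phi_uu(1)=-180, phi_uu(2)=180, phi_uu(3)=-540; phi_vv(-3)=540, phi_vv(-2)=-270, phi_vv(0)=270, phi_vv(1)=-540.
Local maxima occur where both diagonal entries negative: (1, -2), (1, 1), (3, -2), (3, 1). Count: 4.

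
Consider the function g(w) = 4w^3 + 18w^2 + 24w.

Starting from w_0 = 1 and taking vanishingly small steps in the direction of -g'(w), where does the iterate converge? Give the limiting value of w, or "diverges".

-1

g'(w) = 12(w + 1)(w + 2), so g'(1) = 72.
Gradient descent moves in the -g' direction, i.e. w is decreasing.
The nearest critical point in that direction is w = -1, where g'' = 12 > 0 (a local minimum). The iterate converges there.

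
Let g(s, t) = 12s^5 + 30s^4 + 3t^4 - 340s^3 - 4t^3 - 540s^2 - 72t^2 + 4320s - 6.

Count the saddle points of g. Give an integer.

6

g separates as a function of s plus a function of t, so ∇g=0 decouples.
∂g/∂s = 60(s - 3)(s - 2)(s + 3)(s + 4) = 0 at s ∈ {-4, -3, 2, 3}; ∂g/∂t = 12t(t - 4)(t + 3) = 0 at t ∈ {-3, 0, 4}.
The Hessian is diagonal: diag(g_ss, g_tt). Second derivatives: g_ss(-4)=-2520, g_ss(-3)=1800, g_ss(2)=-1800, g_ss(3)=2520; g_tt(-3)=252, g_tt(0)=-144, g_tt(4)=336.
Saddle points occur where the two diagonal entries have opposite signs: (-4, -3), (-4, 4), (-3, 0), (2, -3), (2, 4), (3, 0). Count: 6.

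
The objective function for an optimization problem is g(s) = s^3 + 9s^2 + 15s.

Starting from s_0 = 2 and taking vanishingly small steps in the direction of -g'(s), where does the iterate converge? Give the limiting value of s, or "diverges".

-1

g'(s) = 3(s + 1)(s + 5), so g'(2) = 63.
Gradient descent moves in the -g' direction, i.e. s is decreasing.
The nearest critical point in that direction is s = -1, where g'' = 12 > 0 (a local minimum). The iterate converges there.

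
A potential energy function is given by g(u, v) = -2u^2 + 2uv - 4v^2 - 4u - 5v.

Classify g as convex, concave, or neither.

g is quadratic, so its Hessian is the constant matrix H = [[-4, 2], [2, -8]].
det(H) = 28, tr(H) = -12.
det(H) > 0 and tr(H) < 0, so H is negative definite everywhere: concave.

concave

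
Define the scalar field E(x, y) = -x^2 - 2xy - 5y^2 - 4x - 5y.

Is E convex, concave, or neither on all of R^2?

concave

E is quadratic, so its Hessian is the constant matrix H = [[-2, -2], [-2, -10]].
det(H) = 16, tr(H) = -12.
det(H) > 0 and tr(H) < 0, so H is negative definite everywhere: concave.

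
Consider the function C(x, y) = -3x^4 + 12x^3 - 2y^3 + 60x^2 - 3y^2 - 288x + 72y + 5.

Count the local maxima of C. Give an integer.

2

C separates as a function of x plus a function of y, so ∇C=0 decouples.
∂C/∂x = -12(x - 4)(x - 2)(x + 3) = 0 at x ∈ {-3, 2, 4}; ∂C/∂y = -6(y - 3)(y + 4) = 0 at y ∈ {-4, 3}.
The Hessian is diagonal: diag(C_xx, C_yy). Second derivatives: C_xx(-3)=-420, C_xx(2)=120, C_xx(4)=-168; C_yy(-4)=42, C_yy(3)=-42.
Local maxima occur where both diagonal entries negative: (-3, 3), (4, 3). Count: 2.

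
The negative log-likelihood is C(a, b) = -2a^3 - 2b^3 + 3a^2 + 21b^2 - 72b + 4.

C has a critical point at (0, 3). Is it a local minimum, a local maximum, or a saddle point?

local minimum

The mixed partial ∂²C/∂a∂b is 0, so the Hessian at any point is diag(C_aa, C_bb) = diag(6(-2a + 1), 6(-2b + 7)).
At (0, 3): H = diag(6, 6).
Both eigenvalues are positive, so H is positive definite: a local minimum.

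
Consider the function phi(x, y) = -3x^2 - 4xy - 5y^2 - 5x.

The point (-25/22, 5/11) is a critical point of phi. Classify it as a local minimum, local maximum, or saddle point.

local maximum

The Hessian of phi is constant: H = [[-6, -4], [-4, -10]].
det(H) = (-6)·(-10) − (-4)² = 44.
det(H) > 0 and tr(H) = -16 < 0, so H is negative definite and the point is a local maximum.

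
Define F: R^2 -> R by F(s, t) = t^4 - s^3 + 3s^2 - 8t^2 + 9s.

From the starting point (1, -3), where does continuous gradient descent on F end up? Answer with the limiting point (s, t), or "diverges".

(-1, -2)

F is separable, so gradient descent decouples: s follows -∂F/∂s, t follows -∂F/∂t.
∂F/∂s = -3(s - 3)(s + 1); at s=1 this is 12, so s decreases.
∂F/∂t = 4t(t - 2)(t + 2); at t=-3 this is -60, so t increases.
s converges to its nearest critical value -1 (a local min of the s-part); t converges to -2. The iterate converges to (-1, -2).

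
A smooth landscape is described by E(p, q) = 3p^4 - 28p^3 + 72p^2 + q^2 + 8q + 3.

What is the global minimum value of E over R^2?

-13

E(p,q) separates as A(p) + B(q) + 3, so its minimum is min A + min B + 3.
A'(p) = 12p(p - 4)(p - 3) vanishes at p ∈ {0, 3, 4}; B'(q) = 2q + 8 vanishes at q ∈ {-4}.
Local minima of A (where A''>0): A(0)=0, A(4)=128. Local minima of B: B(-4)=-16.
So the global minimum of E is A(0) + B(-4) + 3 = 0 − 16 + 3 = -13, attained at (0, -4).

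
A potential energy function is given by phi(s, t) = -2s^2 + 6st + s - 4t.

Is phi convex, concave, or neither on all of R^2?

phi is quadratic, so its Hessian is the constant matrix H = [[-4, 6], [6, 0]].
det(H) = -36, tr(H) = -4.
det(H) < 0, so H is indefinite: neither convex nor concave.

neither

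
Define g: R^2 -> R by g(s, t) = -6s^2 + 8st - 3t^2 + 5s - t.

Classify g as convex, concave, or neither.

concave

g is quadratic, so its Hessian is the constant matrix H = [[-12, 8], [8, -6]].
det(H) = 8, tr(H) = -18.
det(H) > 0 and tr(H) < 0, so H is negative definite everywhere: concave.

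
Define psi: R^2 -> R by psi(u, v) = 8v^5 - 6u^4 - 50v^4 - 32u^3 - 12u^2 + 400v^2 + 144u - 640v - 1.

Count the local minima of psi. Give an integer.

2

psi separates as a function of u plus a function of v, so ∇psi=0 decouples.
∂psi/∂u = -24(u - 1)(u + 2)(u + 3) = 0 at u ∈ {-3, -2, 1}; ∂psi/∂v = 40(v - 4)(v - 2)(v - 1)(v + 2) = 0 at v ∈ {-2, 1, 2, 4}.
The Hessian is diagonal: diag(psi_uu, psi_vv). Second derivatives: psi_uu(-3)=-96, psi_uu(-2)=72, psi_uu(1)=-288; psi_vv(-2)=-2880, psi_vv(1)=360, psi_vv(2)=-320, psi_vv(4)=1440.
Local minima occur where both diagonal entries positive: (-2, 1), (-2, 4). Count: 2.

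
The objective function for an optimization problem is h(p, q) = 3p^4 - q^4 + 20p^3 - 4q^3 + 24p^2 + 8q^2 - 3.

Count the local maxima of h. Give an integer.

2

h separates as a function of p plus a function of q, so ∇h=0 decouples.
∂h/∂p = 12p(p + 1)(p + 4) = 0 at p ∈ {-4, -1, 0}; ∂h/∂q = -4q(q - 1)(q + 4) = 0 at q ∈ {-4, 0, 1}.
The Hessian is diagonal: diag(h_pp, h_qq). Second derivatives: h_pp(-4)=144, h_pp(-1)=-36, h_pp(0)=48; h_qq(-4)=-80, h_qq(0)=16, h_qq(1)=-20.
Local maxima occur where both diagonal entries negative: (-1, -4), (-1, 1). Count: 2.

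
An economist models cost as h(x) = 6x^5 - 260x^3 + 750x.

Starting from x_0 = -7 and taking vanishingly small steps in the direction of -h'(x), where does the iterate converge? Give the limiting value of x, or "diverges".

h'(x) = 30(x - 5)(x - 1)(x + 1)(x + 5), so h'(-7) = 34560.
Gradient descent moves in the -h' direction, i.e. x is decreasing.
There is no critical point below x=-7, and h' keeps the same sign, so the iterate runs off to −∞.

diverges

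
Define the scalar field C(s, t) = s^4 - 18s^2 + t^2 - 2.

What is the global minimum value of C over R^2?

-83

C(s,t) separates as P(s) + Q(t) − 2, so its minimum is min P + min Q − 2.
P'(s) = 4s(s - 3)(s + 3) vanishes at s ∈ {-3, 0, 3}; Q'(t) = 2t vanishes at t ∈ {0}.
Local minima of P (where P''>0): P(-3)=-81, P(3)=-81. Local minima of Q: Q(0)=0.
So the global minimum of C is P(-3) + Q(0) − 2 = -81 + 0 − 2 = -83, attained at (-3, 0).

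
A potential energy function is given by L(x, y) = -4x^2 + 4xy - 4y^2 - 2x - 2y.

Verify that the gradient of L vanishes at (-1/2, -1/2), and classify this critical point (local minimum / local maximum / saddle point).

∇L = (-8x + 4y - 2, 4x - 8y - 2); substituting (-1/2, -1/2) gives ∇L = (0, 0), so (-1/2, -1/2) is indeed a critical point.
The Hessian of L is constant: H = [[-8, 4], [4, -8]].
det(H) = (-8)·(-8) − 4² = 48.
det(H) > 0 and tr(H) = -16 < 0, so H is negative definite and the point is a local maximum.

local maximum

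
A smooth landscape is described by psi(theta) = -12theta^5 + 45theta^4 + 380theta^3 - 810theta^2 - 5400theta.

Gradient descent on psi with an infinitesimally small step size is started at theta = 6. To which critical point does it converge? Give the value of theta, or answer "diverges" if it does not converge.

diverges

psi'(theta) = -60(theta - 5)(theta - 3)(theta + 2)(theta + 3), so psi'(6) = -12960.
Gradient descent moves in the -psi' direction, i.e. theta is increasing.
There is no critical point above theta=6, and psi' keeps the same sign, so the iterate runs off to +∞.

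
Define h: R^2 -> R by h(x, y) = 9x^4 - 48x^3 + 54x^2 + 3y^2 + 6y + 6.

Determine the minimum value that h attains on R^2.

h(x,y) separates as P(x) + Q(y) + 6, so its minimum is min P + min Q + 6.
P'(x) = 36x(x - 3)(x - 1) vanishes at x ∈ {0, 1, 3}; Q'(y) = 6y + 6 vanishes at y ∈ {-1}.
Local minima of P (where P''>0): P(0)=0, P(3)=-81. Local minima of Q: Q(-1)=-3.
So the global minimum of h is P(3) + Q(-1) + 6 = -81 − 3 + 6 = -78, attained at (3, -1).

-78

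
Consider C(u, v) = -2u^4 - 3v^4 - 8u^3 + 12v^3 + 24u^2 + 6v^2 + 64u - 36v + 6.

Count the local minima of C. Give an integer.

1

C separates as a function of u plus a function of v, so ∇C=0 decouples.
∂C/∂u = -8(u - 2)(u + 1)(u + 4) = 0 at u ∈ {-4, -1, 2}; ∂C/∂v = -12(v - 3)(v - 1)(v + 1) = 0 at v ∈ {-1, 1, 3}.
The Hessian is diagonal: diag(C_uu, C_vv). Second derivatives: C_uu(-4)=-144, C_uu(-1)=72, C_uu(2)=-144; C_vv(-1)=-96, C_vv(1)=48, C_vv(3)=-96.
Local minima occur where both diagonal entries positive: (-1, 1). Count: 1.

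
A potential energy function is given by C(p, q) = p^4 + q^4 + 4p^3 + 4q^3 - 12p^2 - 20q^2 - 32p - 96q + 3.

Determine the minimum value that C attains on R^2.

-340

C(p,q) separates as A(p) + B(q) + 3, so its minimum is min A + min B + 3.
A'(p) = 4(p - 2)(p + 1)(p + 4) vanishes at p ∈ {-4, -1, 2}; B'(q) = 4(q - 3)(q + 2)(q + 4) vanishes at q ∈ {-4, -2, 3}.
Local minima of A (where A''>0): A(-4)=-64, A(2)=-64. Local minima of B: B(-4)=64, B(3)=-279.
So the global minimum of C is A(-4) + B(3) + 3 = -64 − 279 + 3 = -340, attained at (-4, 3).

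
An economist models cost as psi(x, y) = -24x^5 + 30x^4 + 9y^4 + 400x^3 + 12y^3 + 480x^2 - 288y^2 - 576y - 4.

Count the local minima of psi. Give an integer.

4

psi separates as a function of x plus a function of y, so ∇psi=0 decouples.
∂psi/∂x = -120x(x - 4)(x + 1)(x + 2) = 0 at x ∈ {-2, -1, 0, 4}; ∂psi/∂y = 36(y - 4)(y + 1)(y + 4) = 0 at y ∈ {-4, -1, 4}.
The Hessian is diagonal: diag(psi_xx, psi_yy). Second derivatives: psi_xx(-2)=1440, psi_xx(-1)=-600, psi_xx(0)=960, psi_xx(4)=-14400; psi_yy(-4)=864, psi_yy(-1)=-540, psi_yy(4)=1440.
Local minima occur where both diagonal entries positive: (-2, -4), (-2, 4), (0, -4), (0, 4). Count: 4.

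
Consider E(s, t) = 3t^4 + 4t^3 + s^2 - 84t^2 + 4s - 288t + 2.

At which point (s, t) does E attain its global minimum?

(-2, 4)

E(s,t) separates as P(s) + Q(t) + 2, so its minimum is min P + min Q + 2.
P'(s) = 2s + 4 vanishes at s ∈ {-2}; Q'(t) = 12(t - 4)(t + 2)(t + 3) vanishes at t ∈ {-3, -2, 4}.
Local minima of P (where P''>0): P(-2)=-4. Local minima of Q: Q(-3)=243, Q(4)=-1472.
So the global minimum of E is P(-2) + Q(4) + 2 = -4 − 1472 + 2 = -1474, attained at (-2, 4).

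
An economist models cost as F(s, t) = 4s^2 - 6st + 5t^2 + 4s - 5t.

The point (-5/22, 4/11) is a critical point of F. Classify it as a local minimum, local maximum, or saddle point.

The Hessian of F is constant: H = [[8, -6], [-6, 10]].
det(H) = 8·10 − (-6)² = 44.
det(H) > 0 and tr(H) = 18 > 0, so H is positive definite and the point is a local minimum.

local minimum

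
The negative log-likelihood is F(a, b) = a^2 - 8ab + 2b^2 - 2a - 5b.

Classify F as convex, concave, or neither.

F is quadratic, so its Hessian is the constant matrix H = [[2, -8], [-8, 4]].
det(H) = -56, tr(H) = 6.
det(H) < 0, so H is indefinite: neither convex nor concave.

neither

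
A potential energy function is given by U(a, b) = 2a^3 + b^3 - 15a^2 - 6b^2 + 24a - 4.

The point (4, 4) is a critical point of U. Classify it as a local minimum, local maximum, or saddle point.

local minimum

The mixed partial ∂²U/∂a∂b is 0, so the Hessian at any point is diag(U_aa, U_bb) = diag(6(2a - 5), 6(b - 2)).
At (4, 4): H = diag(18, 12).
Both eigenvalues are positive, so H is positive definite: a local minimum.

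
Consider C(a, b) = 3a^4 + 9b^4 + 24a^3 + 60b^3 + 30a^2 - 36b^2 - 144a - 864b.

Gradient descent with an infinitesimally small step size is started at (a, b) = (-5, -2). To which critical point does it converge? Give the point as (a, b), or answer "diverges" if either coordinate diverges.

(-4, 2)

C is separable, so gradient descent decouples: a follows -∂C/∂a, b follows -∂C/∂b.
∂C/∂a = 12(a - 1)(a + 3)(a + 4); at a=-5 this is -144, so a increases.
∂C/∂b = 36(b - 2)(b + 3)(b + 4); at b=-2 this is -288, so b increases.
a converges to its nearest critical value -4 (a local min of the a-part); b converges to 2. The iterate converges to (-4, 2).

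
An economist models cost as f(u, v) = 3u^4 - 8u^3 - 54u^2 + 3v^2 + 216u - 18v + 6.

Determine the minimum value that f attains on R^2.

-696

f(u,v) separates as P(u) + Q(v) + 6, so its minimum is min P + min Q + 6.
P'(u) = 12(u - 3)(u - 2)(u + 3) vanishes at u ∈ {-3, 2, 3}; Q'(v) = 6v - 18 vanishes at v ∈ {3}.
Local minima of P (where P''>0): P(-3)=-675, P(3)=189. Local minima of Q: Q(3)=-27.
So the global minimum of f is P(-3) + Q(3) + 6 = -675 − 27 + 6 = -696, attained at (-3, 3).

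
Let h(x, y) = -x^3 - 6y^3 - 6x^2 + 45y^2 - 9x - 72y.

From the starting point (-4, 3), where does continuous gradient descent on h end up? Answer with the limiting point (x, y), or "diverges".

h is separable, so gradient descent decouples: x follows -∂h/∂x, y follows -∂h/∂y.
∂h/∂x = -3(x + 1)(x + 3); at x=-4 this is -9, so x increases.
∂h/∂y = -18(y - 4)(y - 1); at y=3 this is 36, so y decreases.
x converges to its nearest critical value -3 (a local min of the x-part); y converges to 1. The iterate converges to (-3, 1).

(-3, 1)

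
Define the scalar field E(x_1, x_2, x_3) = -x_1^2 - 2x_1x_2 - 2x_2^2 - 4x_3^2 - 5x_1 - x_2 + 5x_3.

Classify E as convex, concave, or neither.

E is quadratic, so its Hessian is the constant matrix H = [[-2, -2, 0], [-2, -4, 0], [0, 0, -8]].
Leading principal minors: -2, 4, -32.
Signs alternate −, +, − ⇒ H ≺ 0 ⇒ concave.

concave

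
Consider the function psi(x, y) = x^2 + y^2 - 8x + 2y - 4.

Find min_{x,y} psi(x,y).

-21

psi(x,y) separates as P(x) + Q(y) − 4, so its minimum is min P + min Q − 4.
P'(x) = 2x - 8 vanishes at x ∈ {4}; Q'(y) = 2y + 2 vanishes at y ∈ {-1}.
Local minima of P (where P''>0): P(4)=-16. Local minima of Q: Q(-1)=-1.
So the global minimum of psi is P(4) + Q(-1) − 4 = -16 − 1 − 4 = -21, attained at (4, -1).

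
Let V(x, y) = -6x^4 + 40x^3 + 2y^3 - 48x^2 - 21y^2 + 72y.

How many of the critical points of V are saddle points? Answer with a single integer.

V separates as a function of x plus a function of y, so ∇V=0 decouples.
∂V/∂x = -24x(x - 4)(x - 1) = 0 at x ∈ {0, 1, 4}; ∂V/∂y = 6(y - 4)(y - 3) = 0 at y ∈ {3, 4}.
The Hessian is diagonal: diag(V_xx, V_yy). Second derivatives: V_xx(0)=-96, V_xx(1)=72, V_xx(4)=-288; V_yy(3)=-6, V_yy(4)=6.
Saddle points occur where the two diagonal entries have opposite signs: (0, 4), (1, 3), (4, 4). Count: 3.

3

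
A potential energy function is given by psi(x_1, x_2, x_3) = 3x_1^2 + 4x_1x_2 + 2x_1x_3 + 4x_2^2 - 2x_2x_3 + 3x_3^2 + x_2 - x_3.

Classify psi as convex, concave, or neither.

convex

psi is quadratic, so its Hessian is the constant matrix H = [[6, 4, 2], [4, 8, -2], [2, -2, 6]].
Leading principal minors: 6, 32, 104.
All positive ⇒ H ≻ 0 ⇒ convex.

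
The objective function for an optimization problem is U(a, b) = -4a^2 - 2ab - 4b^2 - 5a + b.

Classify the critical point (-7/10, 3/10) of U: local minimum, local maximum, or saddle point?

The Hessian of U is constant: H = [[-8, -2], [-2, -8]].
det(H) = (-8)·(-8) − (-2)² = 60.
det(H) > 0 and tr(H) = -16 < 0, so H is negative definite and the point is a local maximum.

local maximum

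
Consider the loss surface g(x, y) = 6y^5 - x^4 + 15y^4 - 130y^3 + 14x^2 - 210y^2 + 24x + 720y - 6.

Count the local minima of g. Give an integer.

g separates as a function of x plus a function of y, so ∇g=0 decouples.
∂g/∂x = -4(x - 3)(x + 1)(x + 2) = 0 at x ∈ {-2, -1, 3}; ∂g/∂y = 30(y - 3)(y - 1)(y + 2)(y + 4) = 0 at y ∈ {-4, -2, 1, 3}.
The Hessian is diagonal: diag(g_xx, g_yy). Second derivatives: g_xx(-2)=-20, g_xx(-1)=16, g_xx(3)=-80; g_yy(-4)=-2100, g_yy(-2)=900, g_yy(1)=-900, g_yy(3)=2100.
Local minima occur where both diagonal entries positive: (-1, -2), (-1, 3). Count: 2.

2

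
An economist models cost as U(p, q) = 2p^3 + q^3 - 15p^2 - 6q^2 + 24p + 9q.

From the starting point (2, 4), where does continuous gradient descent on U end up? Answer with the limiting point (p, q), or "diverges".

(4, 3)

U is separable, so gradient descent decouples: p follows -∂U/∂p, q follows -∂U/∂q.
∂U/∂p = 6(p - 4)(p - 1); at p=2 this is -12, so p increases.
∂U/∂q = 3(q - 3)(q - 1); at q=4 this is 9, so q decreases.
p converges to its nearest critical value 4 (a local min of the p-part); q converges to 3. The iterate converges to (4, 3).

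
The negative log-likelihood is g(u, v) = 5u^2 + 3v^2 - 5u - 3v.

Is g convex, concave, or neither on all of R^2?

g is quadratic, so its Hessian is the constant matrix H = [[10, 0], [0, 6]].
det(H) = 60, tr(H) = 16.
det(H) > 0 and tr(H) > 0, so H is positive definite everywhere: convex.

convex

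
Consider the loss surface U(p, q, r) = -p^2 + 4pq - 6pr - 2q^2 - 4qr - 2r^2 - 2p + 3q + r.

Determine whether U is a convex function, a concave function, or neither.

neither

U is quadratic, so its Hessian is the constant matrix H = [[-2, 4, -6], [4, -4, -4], [-6, -4, -4]].
Leading principal minors: -2, -8, 400.
Neither pattern holds ⇒ H is indefinite ⇒ neither convex nor concave.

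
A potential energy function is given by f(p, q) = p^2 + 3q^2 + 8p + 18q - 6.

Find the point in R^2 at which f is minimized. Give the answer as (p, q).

f(p,q) separates as A(p) + B(q) − 6, so its minimum is min A + min B − 6.
A'(p) = 2p + 8 vanishes at p ∈ {-4}; B'(q) = 6q + 18 vanishes at q ∈ {-3}.
Local minima of A (where A''>0): A(-4)=-16. Local minima of B: B(-3)=-27.
So the global minimum of f is A(-4) + B(-3) − 6 = -16 − 27 − 6 = -49, attained at (-4, -3).

(-4, -3)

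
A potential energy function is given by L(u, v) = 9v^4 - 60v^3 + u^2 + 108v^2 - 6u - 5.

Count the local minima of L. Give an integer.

2

L separates as a function of u plus a function of v, so ∇L=0 decouples.
∂L/∂u = 2(u - 3) = 0 at u ∈ {3}; ∂L/∂v = 36v(v - 3)(v - 2) = 0 at v ∈ {0, 2, 3}.
The Hessian is diagonal: diag(L_uu, L_vv). Second derivatives: L_uu(3)=2; L_vv(0)=216, L_vv(2)=-72, L_vv(3)=108.
Local minima occur where both diagonal entries positive: (3, 0), (3, 3). Count: 2.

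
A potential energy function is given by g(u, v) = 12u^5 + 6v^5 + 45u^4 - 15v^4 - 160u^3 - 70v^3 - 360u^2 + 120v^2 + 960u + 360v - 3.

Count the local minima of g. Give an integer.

4

g separates as a function of u plus a function of v, so ∇g=0 decouples.
∂g/∂u = 60(u - 2)(u - 1)(u + 2)(u + 4) = 0 at u ∈ {-4, -2, 1, 2}; ∂g/∂v = 30(v - 3)(v - 2)(v + 1)(v + 2) = 0 at v ∈ {-2, -1, 2, 3}.
The Hessian is diagonal: diag(g_uu, g_vv). Second derivatives: g_uu(-4)=-3600, g_uu(-2)=1440, g_uu(1)=-900, g_uu(2)=1440; g_vv(-2)=-600, g_vv(-1)=360, g_vv(2)=-360, g_vv(3)=600.
Local minima occur where both diagonal entries positive: (-2, -1), (-2, 3), (2, -1), (2, 3). Count: 4.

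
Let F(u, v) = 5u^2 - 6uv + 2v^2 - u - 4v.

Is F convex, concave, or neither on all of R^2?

F is quadratic, so its Hessian is the constant matrix H = [[10, -6], [-6, 4]].
det(H) = 4, tr(H) = 14.
det(H) > 0 and tr(H) > 0, so H is positive definite everywhere: convex.

convex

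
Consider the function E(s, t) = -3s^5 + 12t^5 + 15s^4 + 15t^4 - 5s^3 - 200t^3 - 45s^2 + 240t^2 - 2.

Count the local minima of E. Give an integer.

4

E separates as a function of s plus a function of t, so ∇E=0 decouples.
∂E/∂s = -15s(s - 3)(s - 2)(s + 1) = 0 at s ∈ {-1, 0, 2, 3}; ∂E/∂t = 60t(t - 2)(t - 1)(t + 4) = 0 at t ∈ {-4, 0, 1, 2}.
The Hessian is diagonal: diag(E_ss, E_tt). Second derivatives: E_ss(-1)=180, E_ss(0)=-90, E_ss(2)=90, E_ss(3)=-180; E_tt(-4)=-7200, E_tt(0)=480, E_tt(1)=-300, E_tt(2)=720.
Local minima occur where both diagonal entries positive: (-1, 0), (-1, 2), (2, 0), (2, 2). Count: 4.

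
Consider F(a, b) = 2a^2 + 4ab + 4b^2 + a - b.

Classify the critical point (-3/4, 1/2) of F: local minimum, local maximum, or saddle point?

The Hessian of F is constant: H = [[4, 4], [4, 8]].
det(H) = 4·8 − 4² = 16.
det(H) > 0 and tr(H) = 12 > 0, so H is positive definite and the point is a local minimum.

local minimum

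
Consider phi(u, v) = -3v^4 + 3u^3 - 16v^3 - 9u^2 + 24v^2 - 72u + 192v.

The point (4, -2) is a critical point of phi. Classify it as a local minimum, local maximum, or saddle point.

The mixed partial ∂²phi/∂u∂v is 0, so the Hessian at any point is diag(phi_uu, phi_vv) = diag(18(u - 1), 12(-3v^2 - 8v + 4)).
At (4, -2): H = diag(54, 96).
Both eigenvalues are positive, so H is positive definite: a local minimum.

local minimum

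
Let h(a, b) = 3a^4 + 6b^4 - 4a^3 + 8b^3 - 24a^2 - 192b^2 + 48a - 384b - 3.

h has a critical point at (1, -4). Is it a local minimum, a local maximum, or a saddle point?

The mixed partial ∂²h/∂a∂b is 0, so the Hessian at any point is diag(h_aa, h_bb) = diag(12(3a^2 - 2a - 4), 24(3b^2 + 2b - 16)).
At (1, -4): H = diag(-36, 576).
The eigenvalues have opposite signs, so H is indefinite: a saddle point.

saddle point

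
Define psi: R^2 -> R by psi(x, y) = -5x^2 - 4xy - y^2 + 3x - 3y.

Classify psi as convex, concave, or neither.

concave

psi is quadratic, so its Hessian is the constant matrix H = [[-10, -4], [-4, -2]].
det(H) = 4, tr(H) = -12.
det(H) > 0 and tr(H) < 0, so H is negative definite everywhere: concave.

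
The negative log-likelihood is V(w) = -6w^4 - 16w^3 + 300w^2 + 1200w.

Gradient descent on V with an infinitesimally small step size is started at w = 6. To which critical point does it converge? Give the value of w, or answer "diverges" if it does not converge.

V'(w) = -24(w - 5)(w + 2)(w + 5), so V'(6) = -2112.
Gradient descent moves in the -V' direction, i.e. w is increasing.
There is no critical point above w=6, and V' keeps the same sign, so the iterate runs off to +∞.

diverges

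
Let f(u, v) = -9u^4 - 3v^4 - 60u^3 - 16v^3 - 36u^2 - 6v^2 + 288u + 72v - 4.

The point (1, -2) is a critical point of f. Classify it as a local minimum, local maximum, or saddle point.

saddle point

The mixed partial ∂²f/∂u∂v is 0, so the Hessian at any point is diag(f_uu, f_vv) = diag(-36(3u^2 + 10u + 2), -12(3v^2 + 8v + 1)).
At (1, -2): H = diag(-540, 36).
The eigenvalues have opposite signs, so H is indefinite: a saddle point.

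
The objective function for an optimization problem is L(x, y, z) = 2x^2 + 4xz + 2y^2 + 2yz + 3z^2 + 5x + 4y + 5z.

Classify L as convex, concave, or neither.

L is quadratic, so its Hessian is the constant matrix H = [[4, 0, 4], [0, 4, 2], [4, 2, 6]].
Leading principal minors: 4, 16, 16.
All positive ⇒ H ≻ 0 ⇒ convex.

convex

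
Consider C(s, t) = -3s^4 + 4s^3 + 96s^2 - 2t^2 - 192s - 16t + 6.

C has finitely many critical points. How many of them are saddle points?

1

C separates as a function of s plus a function of t, so ∇C=0 decouples.
∂C/∂s = -12(s - 4)(s - 1)(s + 4) = 0 at s ∈ {-4, 1, 4}; ∂C/∂t = -4(t + 4) = 0 at t ∈ {-4}.
The Hessian is diagonal: diag(C_ss, C_tt). Second derivatives: C_ss(-4)=-480, C_ss(1)=180, C_ss(4)=-288; C_tt(-4)=-4.
Saddle points occur where the two diagonal entries have opposite signs: (1, -4). Count: 1.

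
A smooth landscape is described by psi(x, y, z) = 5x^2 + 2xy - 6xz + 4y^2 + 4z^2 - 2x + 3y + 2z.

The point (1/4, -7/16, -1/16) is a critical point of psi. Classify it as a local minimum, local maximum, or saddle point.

The Hessian is constant: H = [[10, 2, -6], [2, 8, 0], [-6, 0, 8]].
Leading principal minors: Δ₁ = 10, Δ₂ = 76, Δ₃ = 320.
All leading minors are positive, so H is positive definite: a local minimum.

local minimum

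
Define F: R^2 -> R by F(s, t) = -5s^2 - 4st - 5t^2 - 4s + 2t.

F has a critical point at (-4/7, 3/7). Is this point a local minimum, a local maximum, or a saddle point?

The Hessian of F is constant: H = [[-10, -4], [-4, -10]].
det(H) = (-10)·(-10) − (-4)² = 84.
det(H) > 0 and tr(H) = -20 < 0, so H is negative definite and the point is a local maximum.

local maximum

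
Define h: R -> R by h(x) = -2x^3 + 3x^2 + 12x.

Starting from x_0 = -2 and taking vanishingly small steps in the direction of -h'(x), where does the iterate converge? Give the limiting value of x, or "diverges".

-1

h'(x) = -6(x - 2)(x + 1), so h'(-2) = -24.
Gradient descent moves in the -h' direction, i.e. x is increasing.
The nearest critical point in that direction is x = -1, where h'' = 18 > 0 (a local minimum). The iterate converges there.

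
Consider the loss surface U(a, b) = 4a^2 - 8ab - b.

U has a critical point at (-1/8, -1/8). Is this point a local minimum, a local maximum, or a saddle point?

The Hessian of U is constant: H = [[8, -8], [-8, 0]].
det(H) = 8·0 − (-8)² = -64.
Since det(H) < 0, H is indefinite and the critical point is a saddle point.

saddle point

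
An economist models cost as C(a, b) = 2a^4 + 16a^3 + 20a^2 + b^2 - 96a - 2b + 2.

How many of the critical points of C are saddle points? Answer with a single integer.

C separates as a function of a plus a function of b, so ∇C=0 decouples.
∂C/∂a = 8(a - 1)(a + 3)(a + 4) = 0 at a ∈ {-4, -3, 1}; ∂C/∂b = 2(b - 1) = 0 at b ∈ {1}.
The Hessian is diagonal: diag(C_aa, C_bb). Second derivatives: C_aa(-4)=40, C_aa(-3)=-32, C_aa(1)=160; C_bb(1)=2.
Saddle points occur where the two diagonal entries have opposite signs: (-3, 1). Count: 1.

1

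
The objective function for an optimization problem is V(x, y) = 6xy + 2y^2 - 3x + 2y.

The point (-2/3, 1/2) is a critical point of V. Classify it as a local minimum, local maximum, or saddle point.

saddle point

The Hessian of V is constant: H = [[0, 6], [6, 4]].
det(H) = 0·4 − 6² = -36.
Since det(H) < 0, H is indefinite and the critical point is a saddle point.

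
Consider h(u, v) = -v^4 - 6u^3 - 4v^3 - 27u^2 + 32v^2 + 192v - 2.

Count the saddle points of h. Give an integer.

h separates as a function of u plus a function of v, so ∇h=0 decouples.
∂h/∂u = -18u(u + 3) = 0 at u ∈ {-3, 0}; ∂h/∂v = -4(v - 4)(v + 3)(v + 4) = 0 at v ∈ {-4, -3, 4}.
The Hessian is diagonal: diag(h_uu, h_vv). Second derivatives: h_uu(-3)=54, h_uu(0)=-54; h_vv(-4)=-32, h_vv(-3)=28, h_vv(4)=-224.
Saddle points occur where the two diagonal entries have opposite signs: (-3, -4), (-3, 4), (0, -3). Count: 3.

3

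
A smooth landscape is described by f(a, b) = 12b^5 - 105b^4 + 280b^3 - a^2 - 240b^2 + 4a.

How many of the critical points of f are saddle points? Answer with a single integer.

f separates as a function of a plus a function of b, so ∇f=0 decouples.
∂f/∂a = -2(a - 2) = 0 at a ∈ {2}; ∂f/∂b = 60b(b - 4)(b - 2)(b - 1) = 0 at b ∈ {0, 1, 2, 4}.
The Hessian is diagonal: diag(f_aa, f_bb). Second derivatives: f_aa(2)=-2; f_bb(0)=-480, f_bb(1)=180, f_bb(2)=-240, f_bb(4)=1440.
Saddle points occur where the two diagonal entries have opposite signs: (2, 1), (2, 4). Count: 2.

2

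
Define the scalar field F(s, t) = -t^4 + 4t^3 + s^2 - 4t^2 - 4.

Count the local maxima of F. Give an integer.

F separates as a function of s plus a function of t, so ∇F=0 decouples.
∂F/∂s = 2s = 0 at s ∈ {0}; ∂F/∂t = -4t(t - 2)(t - 1) = 0 at t ∈ {0, 1, 2}.
The Hessian is diagonal: diag(F_ss, F_tt). Second derivatives: F_ss(0)=2; F_tt(0)=-8, F_tt(1)=4, F_tt(2)=-8.
Local maxima occur where both diagonal entries negative: none. Count: 0.

0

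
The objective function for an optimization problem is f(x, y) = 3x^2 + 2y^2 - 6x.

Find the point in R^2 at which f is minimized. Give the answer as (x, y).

(1, 0)

f(x,y) separates as P(x) + Q(y), so its minimum is min P + min Q.
P'(x) = 6x - 6 vanishes at x ∈ {1}; Q'(y) = 4y vanishes at y ∈ {0}.
Local minima of P (where P''>0): P(1)=-3. Local minima of Q: Q(0)=0.
So the global minimum of f is P(1) + Q(0) = -3 + 0 = -3, attained at (1, 0).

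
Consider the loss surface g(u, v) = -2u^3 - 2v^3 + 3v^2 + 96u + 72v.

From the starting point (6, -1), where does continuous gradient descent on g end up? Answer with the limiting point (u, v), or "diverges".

g is separable, so gradient descent decouples: u follows -∂g/∂u, v follows -∂g/∂v.
∂g/∂u = -6(u - 4)(u + 4); at u=6 this is -120, so u increases.
∂g/∂v = -6(v - 4)(v + 3); at v=-1 this is 60, so v decreases.
The u-coordinate has no critical point in that direction and runs off to infinity.

diverges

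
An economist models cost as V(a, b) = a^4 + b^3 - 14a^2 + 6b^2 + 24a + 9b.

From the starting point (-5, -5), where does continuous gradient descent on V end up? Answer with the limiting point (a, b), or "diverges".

diverges

V is separable, so gradient descent decouples: a follows -∂V/∂a, b follows -∂V/∂b.
∂V/∂a = 4(a - 2)(a - 1)(a + 3); at a=-5 this is -336, so a increases.
∂V/∂b = 3(b + 1)(b + 3); at b=-5 this is 24, so b decreases.
The b-coordinate has no critical point in that direction and runs off to infinity.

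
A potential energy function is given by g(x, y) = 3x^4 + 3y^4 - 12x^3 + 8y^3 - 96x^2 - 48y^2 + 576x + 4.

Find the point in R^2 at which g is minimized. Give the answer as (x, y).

g(x,y) separates as P(x) + Q(y) + 4, so its minimum is min P + min Q + 4.
P'(x) = 12(x - 4)(x - 3)(x + 4) vanishes at x ∈ {-4, 3, 4}; Q'(y) = 12y(y - 2)(y + 4) vanishes at y ∈ {-4, 0, 2}.
Local minima of P (where P''>0): P(-4)=-2304, P(4)=768. Local minima of Q: Q(-4)=-512, Q(2)=-80.
So the global minimum of g is P(-4) + Q(-4) + 4 = -2304 − 512 + 4 = -2812, attained at (-4, -4).

(-4, -4)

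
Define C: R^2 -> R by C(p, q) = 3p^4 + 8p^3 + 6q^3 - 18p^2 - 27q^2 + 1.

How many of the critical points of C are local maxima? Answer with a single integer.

C separates as a function of p plus a function of q, so ∇C=0 decouples.
∂C/∂p = 12p(p - 1)(p + 3) = 0 at p ∈ {-3, 0, 1}; ∂C/∂q = 18q(q - 3) = 0 at q ∈ {0, 3}.
The Hessian is diagonal: diag(C_pp, C_qq). Second derivatives: C_pp(-3)=144, C_pp(0)=-36, C_pp(1)=48; C_qq(0)=-54, C_qq(3)=54.
Local maxima occur where both diagonal entries negative: (0, 0). Count: 1.

1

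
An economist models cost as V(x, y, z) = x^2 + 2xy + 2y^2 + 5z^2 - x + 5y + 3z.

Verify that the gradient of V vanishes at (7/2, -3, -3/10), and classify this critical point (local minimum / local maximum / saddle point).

local minimum

∇V = (2x + 2y - 1, 2x + 4y + 5, 10z + 3); substituting (7/2, -3, -3/10) gives ∇V = (0, 0, 0), so (7/2, -3, -3/10) is indeed a critical point.
The Hessian is constant: H = [[2, 2, 0], [2, 4, 0], [0, 0, 10]].
Leading principal minors: Δ₁ = 2, Δ₂ = 4, Δ₃ = 40.
All leading minors are positive, so H is positive definite: a local minimum.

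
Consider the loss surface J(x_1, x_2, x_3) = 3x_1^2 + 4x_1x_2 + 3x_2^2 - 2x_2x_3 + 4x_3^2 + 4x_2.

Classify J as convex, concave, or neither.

J is quadratic, so its Hessian is the constant matrix H = [[6, 4, 0], [4, 6, -2], [0, -2, 8]].
Leading principal minors: 6, 20, 136.
All positive ⇒ H ≻ 0 ⇒ convex.

convex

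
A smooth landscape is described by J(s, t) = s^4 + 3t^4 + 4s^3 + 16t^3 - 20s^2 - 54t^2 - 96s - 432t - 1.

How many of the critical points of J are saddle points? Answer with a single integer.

J separates as a function of s plus a function of t, so ∇J=0 decouples.
∂J/∂s = 4(s - 3)(s + 2)(s + 4) = 0 at s ∈ {-4, -2, 3}; ∂J/∂t = 12(t - 3)(t + 3)(t + 4) = 0 at t ∈ {-4, -3, 3}.
The Hessian is diagonal: diag(J_ss, J_tt). Second derivatives: J_ss(-4)=56, J_ss(-2)=-40, J_ss(3)=140; J_tt(-4)=84, J_tt(-3)=-72, J_tt(3)=504.
Saddle points occur where the two diagonal entries have opposite signs: (-4, -3), (-2, -4), (-2, 3), (3, -3). Count: 4.

4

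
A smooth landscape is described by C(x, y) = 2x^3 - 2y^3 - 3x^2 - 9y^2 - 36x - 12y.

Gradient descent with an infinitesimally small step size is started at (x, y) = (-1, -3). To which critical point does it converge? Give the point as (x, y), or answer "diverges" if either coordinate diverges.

(3, -2)

C is separable, so gradient descent decouples: x follows -∂C/∂x, y follows -∂C/∂y.
∂C/∂x = 6(x - 3)(x + 2); at x=-1 this is -24, so x increases.
∂C/∂y = -6(y + 1)(y + 2); at y=-3 this is -12, so y increases.
x converges to its nearest critical value 3 (a local min of the x-part); y converges to -2. The iterate converges to (3, -2).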